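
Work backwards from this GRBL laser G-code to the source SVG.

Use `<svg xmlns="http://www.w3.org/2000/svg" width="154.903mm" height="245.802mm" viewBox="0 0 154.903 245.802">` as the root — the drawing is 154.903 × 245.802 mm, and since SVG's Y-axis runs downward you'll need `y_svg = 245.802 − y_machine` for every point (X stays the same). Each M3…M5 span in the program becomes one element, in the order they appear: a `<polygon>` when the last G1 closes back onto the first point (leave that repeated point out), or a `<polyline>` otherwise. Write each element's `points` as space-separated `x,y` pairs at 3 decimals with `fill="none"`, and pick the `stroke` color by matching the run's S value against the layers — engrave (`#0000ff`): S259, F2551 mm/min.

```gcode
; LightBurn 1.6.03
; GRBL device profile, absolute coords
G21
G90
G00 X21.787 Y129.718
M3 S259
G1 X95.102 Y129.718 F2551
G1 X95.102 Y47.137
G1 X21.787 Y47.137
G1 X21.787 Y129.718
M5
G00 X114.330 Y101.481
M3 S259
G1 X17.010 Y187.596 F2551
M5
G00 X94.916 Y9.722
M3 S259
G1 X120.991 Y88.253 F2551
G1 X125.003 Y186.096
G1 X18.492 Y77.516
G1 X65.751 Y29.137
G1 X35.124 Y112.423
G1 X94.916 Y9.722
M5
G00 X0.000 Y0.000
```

<svg xmlns="http://www.w3.org/2000/svg" width="154.903mm" height="245.802mm" viewBox="0 0 154.903 245.802">
  <polygon points="21.787,116.084 95.102,116.084 95.102,198.665 21.787,198.665" fill="none" stroke="#0000ff"/>
  <polyline points="114.330,144.321 17.010,58.206" fill="none" stroke="#0000ff"/>
  <polygon points="94.916,236.080 120.991,157.549 125.003,59.706 18.492,168.286 65.751,216.665 35.124,133.379" fill="none" stroke="#0000ff"/>
</svg>

Machine Y-up, SVG Y-down with viewBox height 245.802, so y_svg = 245.802 − y_machine; X carries over. Every run uses S259, so all elements get stroke `#0000ff` (engrave).

Run 1: The run returns to its start, so emit a `<polygon>` with points (Y-flipped): 21.787,116.084 95.102,116.084 95.102,198.665 21.787,198.665.

Run 2: The run is open, so emit a `<polyline>` with points (Y-flipped): 114.330,144.321 17.010,58.206.

Run 3: The run returns to its start, so emit a `<polygon>` with points (Y-flipped): 94.916,236.080 120.991,157.549 125.003,59.706 18.492,168.286 65.751,216.665 35.124,133.379.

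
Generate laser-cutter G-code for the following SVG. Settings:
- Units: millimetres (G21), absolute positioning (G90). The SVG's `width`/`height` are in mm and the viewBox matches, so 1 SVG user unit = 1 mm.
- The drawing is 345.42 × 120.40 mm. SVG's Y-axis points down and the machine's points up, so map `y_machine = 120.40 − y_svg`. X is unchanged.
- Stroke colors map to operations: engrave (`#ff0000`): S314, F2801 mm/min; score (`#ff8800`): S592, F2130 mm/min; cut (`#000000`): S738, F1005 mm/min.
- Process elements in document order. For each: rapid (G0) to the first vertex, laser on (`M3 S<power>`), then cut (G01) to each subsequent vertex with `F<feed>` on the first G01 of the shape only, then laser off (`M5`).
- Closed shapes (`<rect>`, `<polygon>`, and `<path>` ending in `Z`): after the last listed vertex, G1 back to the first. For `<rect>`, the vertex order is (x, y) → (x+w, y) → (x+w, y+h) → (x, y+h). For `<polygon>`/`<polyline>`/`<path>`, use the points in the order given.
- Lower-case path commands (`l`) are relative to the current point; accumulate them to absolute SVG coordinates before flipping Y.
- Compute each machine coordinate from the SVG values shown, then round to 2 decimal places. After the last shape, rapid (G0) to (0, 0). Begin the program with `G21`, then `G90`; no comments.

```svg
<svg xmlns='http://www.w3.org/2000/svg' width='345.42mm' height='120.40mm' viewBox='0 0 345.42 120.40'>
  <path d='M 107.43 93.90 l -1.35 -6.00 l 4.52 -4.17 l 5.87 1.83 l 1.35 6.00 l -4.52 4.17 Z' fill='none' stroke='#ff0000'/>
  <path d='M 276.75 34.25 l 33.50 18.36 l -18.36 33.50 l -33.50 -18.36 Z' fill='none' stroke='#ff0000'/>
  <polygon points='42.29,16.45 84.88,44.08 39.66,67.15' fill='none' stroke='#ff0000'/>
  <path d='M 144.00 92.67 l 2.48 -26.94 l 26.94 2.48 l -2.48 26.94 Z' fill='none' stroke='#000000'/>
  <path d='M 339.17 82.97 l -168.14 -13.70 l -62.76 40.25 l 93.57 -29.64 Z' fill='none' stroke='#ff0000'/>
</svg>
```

viewBox `0 0 345.42 120.40` with mm width/height → 1 unit = 1 mm. Flip: y_m = 120.40 − y_svg.

**Shape 1** — `<path>` regular polygon, stroke `#ff0000` → engrave (S314, F2801). Machine vertices: (107.43,26.50) → (106.08,32.50) → (110.60,36.67) → (116.47,34.84) → (117.82,28.84) → (113.30,24.67) → (107.43,26.50). Closed: final G1 returns to the first vertex.

**Shape 2** — `<path>` regular polygon, stroke `#ff0000` → engrave (S314, F2801). Machine vertices: (276.75,86.15) → (310.25,67.79) → (291.89,34.29) → (258.39,52.65) → (276.75,86.15). Closed: final G1 returns to the first vertex.

**Shape 3** — `<polygon>` regular polygon, stroke `#ff0000` → engrave (S314, F2801). Machine vertices: (42.29,103.95) → (84.88,76.32) → (39.66,53.25) → (42.29,103.95). Closed: final G1 returns to the first vertex.

**Shape 4** — `<path>` regular polygon, stroke `#000000` → cut (S738, F1005). Machine vertices: (144.00,27.73) → (146.48,54.67) → (173.42,52.19) → (170.94,25.25) → (144.00,27.73). Closed: final G1 returns to the first vertex.

**Shape 5** — `<path>` closed polygon, stroke `#ff0000` → engrave (S314, F2801). Machine vertices: (339.17,37.43) → (171.03,51.13) → (108.27,10.88) → (201.84,40.52) → (339.17,37.43). Closed: final G1 returns to the first vertex.

G21
G90
G0 X107.43 Y26.50
M3 S314
G01 X106.08 Y32.50 F2801
G01 X110.60 Y36.67
G01 X116.47 Y34.84
G01 X117.82 Y28.84
G01 X113.30 Y24.67
G01 X107.43 Y26.50
M5
G0 X276.75 Y86.15
M3 S314
G01 X310.25 Y67.79 F2801
G01 X291.89 Y34.29
G01 X258.39 Y52.65
G01 X276.75 Y86.15
M5
G0 X42.29 Y103.95
M3 S314
G01 X84.88 Y76.32 F2801
G01 X39.66 Y53.25
G01 X42.29 Y103.95
M5
G0 X144.00 Y27.73
M3 S738
G01 X146.48 Y54.67 F1005
G01 X173.42 Y52.19
G01 X170.94 Y25.25
G01 X144.00 Y27.73
M5
G0 X339.17 Y37.43
M3 S314
G01 X171.03 Y51.13 F2801
G01 X108.27 Y10.88
G01 X201.84 Y40.52
G01 X339.17 Y37.43
M5
G0 X0.00 Y0.00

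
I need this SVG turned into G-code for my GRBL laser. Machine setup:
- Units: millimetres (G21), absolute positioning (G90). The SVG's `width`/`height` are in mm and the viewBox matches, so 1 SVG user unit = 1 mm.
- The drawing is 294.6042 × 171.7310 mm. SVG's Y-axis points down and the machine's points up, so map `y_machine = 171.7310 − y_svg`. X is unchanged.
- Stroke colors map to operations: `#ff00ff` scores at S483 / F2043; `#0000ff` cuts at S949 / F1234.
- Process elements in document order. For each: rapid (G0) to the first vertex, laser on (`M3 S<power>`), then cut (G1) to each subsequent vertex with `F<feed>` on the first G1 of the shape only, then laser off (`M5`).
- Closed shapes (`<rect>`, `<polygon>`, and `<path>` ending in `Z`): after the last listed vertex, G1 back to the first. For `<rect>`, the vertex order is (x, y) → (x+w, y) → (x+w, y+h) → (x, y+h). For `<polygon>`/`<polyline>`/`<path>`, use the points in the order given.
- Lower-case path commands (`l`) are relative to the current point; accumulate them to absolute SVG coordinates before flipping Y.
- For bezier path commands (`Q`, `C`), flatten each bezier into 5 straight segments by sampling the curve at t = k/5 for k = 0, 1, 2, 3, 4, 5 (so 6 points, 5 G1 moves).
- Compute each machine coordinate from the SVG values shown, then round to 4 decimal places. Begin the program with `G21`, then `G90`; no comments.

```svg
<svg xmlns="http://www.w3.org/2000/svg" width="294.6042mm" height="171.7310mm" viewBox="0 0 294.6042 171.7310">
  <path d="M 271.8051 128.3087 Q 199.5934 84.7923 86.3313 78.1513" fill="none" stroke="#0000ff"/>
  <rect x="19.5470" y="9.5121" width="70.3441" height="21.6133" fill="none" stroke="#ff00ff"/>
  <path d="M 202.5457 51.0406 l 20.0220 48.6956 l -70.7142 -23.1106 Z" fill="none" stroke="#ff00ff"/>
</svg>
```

G21
G90
G0 X271.8051 Y43.4223
M3 S949
G1 X241.2784 Y59.3538 F1234
G1 X207.4677 Y72.3354
G1 X170.3729 Y82.3668
G1 X129.9941 Y89.4483
G1 X86.3313 Y93.5797
M5
G0 X19.5470 Y162.2189
M3 S483
G1 X89.8911 Y162.2189 F2043
G1 X89.8911 Y140.6056
G1 X19.5470 Y140.6056
G1 X19.5470 Y162.2189
M5
G0 X202.5457 Y120.6904
M3 S483
G1 X222.5677 Y71.9948 F2043
G1 X151.8535 Y95.1054
G1 X202.5457 Y120.6904
M5

1 u = 1 mm; y_m = 171.7310 − y.

[1] `<path>` quadratic bezier, #0000ff→cut S949 F1234: (271.8051,43.4223) → (241.2784,59.3538) → (207.4677,72.3354) → (170.3729,82.3668) → (129.9941,89.4483) → (86.3313,93.5797)

[2] `<rect>` rectangle, #ff00ff→score S483 F2043: (19.5470,162.2189) → (89.8911,162.2189) → (89.8911,140.6056) → (19.5470,140.6056) → (19.5470,162.2189) (closed)

[3] `<path>` closed polygon, #ff00ff→score S483 F2043: (202.5457,120.6904) → (222.5677,71.9948) → (151.8535,95.1054) → (202.5457,120.6904) (closed)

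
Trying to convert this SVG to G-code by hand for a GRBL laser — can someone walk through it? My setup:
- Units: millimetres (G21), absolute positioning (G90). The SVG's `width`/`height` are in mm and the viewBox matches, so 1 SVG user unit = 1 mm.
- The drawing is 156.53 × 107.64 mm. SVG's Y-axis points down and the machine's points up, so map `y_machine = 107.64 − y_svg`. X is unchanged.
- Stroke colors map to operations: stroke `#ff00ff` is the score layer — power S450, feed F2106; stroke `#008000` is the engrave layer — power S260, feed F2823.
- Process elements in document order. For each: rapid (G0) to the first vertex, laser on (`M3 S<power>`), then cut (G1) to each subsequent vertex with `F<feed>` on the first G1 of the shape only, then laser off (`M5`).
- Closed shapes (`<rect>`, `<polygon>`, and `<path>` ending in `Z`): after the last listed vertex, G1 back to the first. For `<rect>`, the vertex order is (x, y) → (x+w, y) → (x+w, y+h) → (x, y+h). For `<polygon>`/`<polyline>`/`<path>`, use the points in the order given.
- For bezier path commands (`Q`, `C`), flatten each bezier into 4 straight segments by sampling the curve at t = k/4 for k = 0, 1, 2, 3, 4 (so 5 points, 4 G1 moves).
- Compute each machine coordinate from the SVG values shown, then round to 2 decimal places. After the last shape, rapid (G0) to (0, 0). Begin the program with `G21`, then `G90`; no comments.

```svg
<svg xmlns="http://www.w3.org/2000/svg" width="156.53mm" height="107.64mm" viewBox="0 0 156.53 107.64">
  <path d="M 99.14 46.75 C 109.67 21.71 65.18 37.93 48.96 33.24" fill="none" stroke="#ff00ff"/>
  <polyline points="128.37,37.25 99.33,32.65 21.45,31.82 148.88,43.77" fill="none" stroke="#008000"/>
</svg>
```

1 u = 1 mm; y_m = 107.64 − y.

[1] `<path>` cubic bezier, #ff00ff→score S450 F2106: (99.14,60.89) → (98.02,72.91) → (84.08,75.28) → (65.12,73.83) → (48.96,74.40)

[2] `<polyline>` open polyline, #008000→engrave S260 F2823: (128.37,70.39) → (99.33,74.99) → (21.45,75.82) → (148.88,63.87)

G21
G90
G0 X99.14 Y60.89
M3 S450
G1 X98.02 Y72.91 F2106
G1 X84.08 Y75.28
G1 X65.12 Y73.83
G1 X48.96 Y74.40
M5
G0 X128.37 Y70.39
M3 S260
G1 X99.33 Y74.99 F2823
G1 X21.45 Y75.82
G1 X148.88 Y63.87
M5
G0 X0.00 Y0.00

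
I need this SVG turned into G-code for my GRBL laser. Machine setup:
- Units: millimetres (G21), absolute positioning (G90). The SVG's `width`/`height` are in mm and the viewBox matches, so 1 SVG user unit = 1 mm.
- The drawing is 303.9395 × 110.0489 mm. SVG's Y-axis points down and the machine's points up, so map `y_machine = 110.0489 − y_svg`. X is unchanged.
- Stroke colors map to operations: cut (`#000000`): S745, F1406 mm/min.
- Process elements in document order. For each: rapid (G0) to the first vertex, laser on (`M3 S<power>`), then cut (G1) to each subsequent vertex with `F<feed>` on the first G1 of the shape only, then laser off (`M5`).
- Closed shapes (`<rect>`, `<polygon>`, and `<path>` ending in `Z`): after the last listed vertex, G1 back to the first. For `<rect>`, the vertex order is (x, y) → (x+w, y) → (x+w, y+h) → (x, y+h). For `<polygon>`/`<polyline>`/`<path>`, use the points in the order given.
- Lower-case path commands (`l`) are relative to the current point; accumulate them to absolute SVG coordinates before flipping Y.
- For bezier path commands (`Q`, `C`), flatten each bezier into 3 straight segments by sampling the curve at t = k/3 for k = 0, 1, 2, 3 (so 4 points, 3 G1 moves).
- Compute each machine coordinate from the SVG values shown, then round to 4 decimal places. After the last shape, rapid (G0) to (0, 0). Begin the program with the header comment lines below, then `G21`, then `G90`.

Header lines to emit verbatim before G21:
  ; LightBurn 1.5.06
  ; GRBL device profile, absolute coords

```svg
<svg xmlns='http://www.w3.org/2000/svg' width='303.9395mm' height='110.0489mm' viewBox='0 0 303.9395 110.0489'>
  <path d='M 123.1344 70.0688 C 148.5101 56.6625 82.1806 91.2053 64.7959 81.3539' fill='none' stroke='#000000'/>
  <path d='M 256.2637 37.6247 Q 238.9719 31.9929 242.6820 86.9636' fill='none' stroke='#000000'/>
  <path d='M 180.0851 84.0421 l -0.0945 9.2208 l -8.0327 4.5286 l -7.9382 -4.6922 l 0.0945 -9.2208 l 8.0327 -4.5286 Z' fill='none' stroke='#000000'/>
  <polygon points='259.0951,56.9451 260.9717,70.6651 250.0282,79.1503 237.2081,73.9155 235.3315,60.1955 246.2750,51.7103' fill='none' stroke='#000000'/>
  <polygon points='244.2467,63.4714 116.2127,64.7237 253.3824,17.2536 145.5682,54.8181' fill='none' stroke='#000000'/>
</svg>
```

; LightBurn 1.5.06
; GRBL device profile, absolute coords
G21
G90
G0 X123.1344 Y39.9801
M3 S745
G1 X123.1510 Y40.8235 F1406
G1 X93.2863 Y30.2215
G1 X64.7959 Y28.6950
M5
G0 X256.2637 Y72.4242
M3 S745
G1 X247.0694 Y69.4451 F1406
G1 X242.5421 Y52.9988
G1 X242.6820 Y23.0853
M5
G0 X180.0851 Y26.0068
M3 S745
G1 X179.9906 Y16.7860 F1406
G1 X171.9579 Y12.2574
G1 X164.0197 Y16.9496
G1 X164.1142 Y26.1704
G1 X172.1469 Y30.6990
G1 X180.0851 Y26.0068
M5
G0 X259.0951 Y53.1038
M3 S745
G1 X260.9717 Y39.3838 F1406
G1 X250.0282 Y30.8986
G1 X237.2081 Y36.1334
G1 X235.3315 Y49.8534
G1 X246.2750 Y58.3386
G1 X259.0951 Y53.1038
M5
G0 X244.2467 Y46.5775
M3 S745
G1 X116.2127 Y45.3252 F1406
G1 X253.3824 Y92.7953
G1 X145.5682 Y55.2308
G1 X244.2467 Y46.5775
M5
G0 X0.0000 Y0.0000

1 u = 1 mm; y_m = 110.0489 − y.

[1] `<path>` cubic bezier, #000000→cut S745 F1406: (123.1344,39.9801) → (123.1510,40.8235) → (93.2863,30.2215) → (64.7959,28.6950)

[2] `<path>` quadratic bezier, #000000→cut S745 F1406: (256.2637,72.4242) → (247.0694,69.4451) → (242.5421,52.9988) → (242.6820,23.0853)

[3] `<path>` regular polygon, #000000→cut S745 F1406: (180.0851,26.0068) → (179.9906,16.7860) → (171.9579,12.2574) → (164.0197,16.9496) → (164.1142,26.1704) → (172.1469,30.6990) → (180.0851,26.0068) (closed)

[4] `<polygon>` regular polygon, #000000→cut S745 F1406: (259.0951,53.1038) → (260.9717,39.3838) → (250.0282,30.8986) → (237.2081,36.1334) → (235.3315,49.8534) → (246.2750,58.3386) → (259.0951,53.1038) (closed)

[5] `<polygon>` closed polygon, #000000→cut S745 F1406: (244.2467,46.5775) → (116.2127,45.3252) → (253.3824,92.7953) → (145.5682,55.2308) → (244.2467,46.5775) (closed)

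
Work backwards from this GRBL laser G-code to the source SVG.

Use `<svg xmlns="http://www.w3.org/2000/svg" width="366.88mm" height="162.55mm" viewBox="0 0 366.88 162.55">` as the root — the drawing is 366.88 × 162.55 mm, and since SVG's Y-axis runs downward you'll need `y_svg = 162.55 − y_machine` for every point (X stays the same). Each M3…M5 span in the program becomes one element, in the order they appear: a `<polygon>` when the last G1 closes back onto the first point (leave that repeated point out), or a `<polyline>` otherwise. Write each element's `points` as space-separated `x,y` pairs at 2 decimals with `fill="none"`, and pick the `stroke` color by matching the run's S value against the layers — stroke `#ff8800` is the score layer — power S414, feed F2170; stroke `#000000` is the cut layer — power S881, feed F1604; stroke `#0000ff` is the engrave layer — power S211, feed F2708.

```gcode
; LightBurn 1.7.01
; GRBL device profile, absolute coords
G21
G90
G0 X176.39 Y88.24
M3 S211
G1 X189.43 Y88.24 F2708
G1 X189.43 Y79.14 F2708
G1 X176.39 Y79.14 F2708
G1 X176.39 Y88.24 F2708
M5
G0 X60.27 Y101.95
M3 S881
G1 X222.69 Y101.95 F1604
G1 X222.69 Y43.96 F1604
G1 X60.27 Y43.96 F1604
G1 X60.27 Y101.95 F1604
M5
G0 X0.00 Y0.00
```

Machine Y-up, SVG Y-down with viewBox height 162.55, so y_svg = 162.55 − y_machine; X carries over.

Run 1: power S211 maps to stroke `#0000ff` (engrave). The run returns to its start, so emit a `<polygon>` with points (Y-flipped): 176.39,74.31 189.43,74.31 189.43,83.41 176.39,83.41.

Run 2: S881 ⇒ cut layer `#000000`. The run returns to its start, so emit a `<polygon>` with points (Y-flipped): 60.27,60.60 222.69,60.60 222.69,118.59 60.27,118.59.

<svg xmlns="http://www.w3.org/2000/svg" width="366.88mm" height="162.55mm" viewBox="0 0 366.88 162.55">
  <polygon points="176.39,74.31 189.43,74.31 189.43,83.41 176.39,83.41" fill="none" stroke="#0000ff"/>
  <polygon points="60.27,60.60 222.69,60.60 222.69,118.59 60.27,118.59" fill="none" stroke="#000000"/>
</svg>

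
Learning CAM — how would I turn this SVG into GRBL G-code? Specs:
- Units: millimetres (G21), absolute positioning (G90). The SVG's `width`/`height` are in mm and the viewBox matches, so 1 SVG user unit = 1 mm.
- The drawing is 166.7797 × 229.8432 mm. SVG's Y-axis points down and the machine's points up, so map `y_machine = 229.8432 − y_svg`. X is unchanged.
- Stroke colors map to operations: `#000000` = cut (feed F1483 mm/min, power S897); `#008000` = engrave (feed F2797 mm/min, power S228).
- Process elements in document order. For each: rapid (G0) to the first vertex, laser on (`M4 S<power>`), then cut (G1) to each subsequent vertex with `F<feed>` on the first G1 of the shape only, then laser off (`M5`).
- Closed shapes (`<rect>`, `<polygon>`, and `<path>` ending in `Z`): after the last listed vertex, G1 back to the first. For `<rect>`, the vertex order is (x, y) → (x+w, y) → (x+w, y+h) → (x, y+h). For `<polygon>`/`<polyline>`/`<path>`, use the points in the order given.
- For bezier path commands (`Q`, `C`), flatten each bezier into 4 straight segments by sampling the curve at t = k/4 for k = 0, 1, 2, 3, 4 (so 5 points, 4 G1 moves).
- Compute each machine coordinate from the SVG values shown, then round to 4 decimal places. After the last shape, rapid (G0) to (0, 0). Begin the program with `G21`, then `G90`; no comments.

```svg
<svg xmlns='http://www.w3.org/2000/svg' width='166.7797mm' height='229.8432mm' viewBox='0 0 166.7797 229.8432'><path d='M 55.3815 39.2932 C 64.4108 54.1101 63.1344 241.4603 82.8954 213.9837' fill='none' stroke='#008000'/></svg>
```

G21
G90
G0 X55.3815 Y190.5500
M4 S228
G1 X60.7109 Y153.1398 F2797
G1 X65.1141 Y87.3447
G1 X71.5294 Y29.4796
G1 X82.8954 Y15.8595
M5
G0 X0.0000 Y0.0000

1 u = 1 mm; y_m = 229.8432 − y.

[1] `<path>` cubic bezier, #008000→engrave S228 F2797: (55.3815,190.5500) → (60.7109,153.1398) → (65.1141,87.3447) → (71.5294,29.4796) → (82.8954,15.8595)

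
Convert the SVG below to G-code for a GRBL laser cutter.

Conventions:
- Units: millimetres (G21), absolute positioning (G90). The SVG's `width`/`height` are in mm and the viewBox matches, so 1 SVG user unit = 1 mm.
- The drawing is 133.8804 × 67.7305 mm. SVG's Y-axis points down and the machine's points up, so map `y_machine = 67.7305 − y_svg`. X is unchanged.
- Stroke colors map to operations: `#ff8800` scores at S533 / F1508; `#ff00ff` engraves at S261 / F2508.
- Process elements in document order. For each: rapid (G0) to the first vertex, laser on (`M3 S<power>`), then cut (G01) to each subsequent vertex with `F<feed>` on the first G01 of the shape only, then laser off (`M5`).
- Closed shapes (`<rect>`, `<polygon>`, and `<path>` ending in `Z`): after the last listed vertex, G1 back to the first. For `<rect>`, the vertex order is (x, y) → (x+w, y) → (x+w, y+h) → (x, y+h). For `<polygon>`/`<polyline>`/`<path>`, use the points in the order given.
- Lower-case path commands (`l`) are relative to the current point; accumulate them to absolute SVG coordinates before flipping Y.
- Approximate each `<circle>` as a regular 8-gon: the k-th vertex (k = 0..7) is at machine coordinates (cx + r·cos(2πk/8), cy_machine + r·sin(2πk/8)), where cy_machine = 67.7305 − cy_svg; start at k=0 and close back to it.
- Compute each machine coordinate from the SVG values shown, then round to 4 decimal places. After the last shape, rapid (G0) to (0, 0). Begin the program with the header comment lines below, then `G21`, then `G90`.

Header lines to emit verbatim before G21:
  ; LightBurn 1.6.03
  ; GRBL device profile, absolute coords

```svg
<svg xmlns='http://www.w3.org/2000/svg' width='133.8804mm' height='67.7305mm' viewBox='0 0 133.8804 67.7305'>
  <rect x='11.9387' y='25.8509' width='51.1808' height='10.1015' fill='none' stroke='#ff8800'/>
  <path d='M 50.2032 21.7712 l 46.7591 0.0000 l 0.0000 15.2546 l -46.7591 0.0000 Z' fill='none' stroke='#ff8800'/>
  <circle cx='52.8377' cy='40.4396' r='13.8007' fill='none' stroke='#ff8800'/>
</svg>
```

; LightBurn 1.6.03
; GRBL device profile, absolute coords
G21
G90
G0 X11.9387 Y41.8796
M3 S533
G01 X63.1195 Y41.8796 F1508
G01 X63.1195 Y31.7781
G01 X11.9387 Y31.7781
G01 X11.9387 Y41.8796
M5
G0 X50.2032 Y45.9593
M3 S533
G01 X96.9623 Y45.9593 F1508
G01 X96.9623 Y30.7047
G01 X50.2032 Y30.7047
G01 X50.2032 Y45.9593
M5
G0 X66.6384 Y27.2909
M3 S533
G01 X62.5963 Y37.0495 F1508
G01 X52.8377 Y41.0916
G01 X43.0791 Y37.0495
G01 X39.0370 Y27.2909
G01 X43.0791 Y17.5323
G01 X52.8377 Y13.4902
G01 X62.5963 Y17.5323
G01 X66.6384 Y27.2909
M5
G0 X0.0000 Y0.0000

viewBox `0 0 133.8804 67.7305` with mm width/height → 1 unit = 1 mm. Flip: y_m = 67.7305 − y_svg.

**Shape 1** — `<rect>` rectangle, stroke `#ff8800` → score (S533, F1508). Machine vertices: (11.9387,41.8796) → (63.1195,41.8796) → (63.1195,31.7781) → (11.9387,31.7781) → (11.9387,41.8796). Closed: final G1 returns to the first vertex.

**Shape 2** — `<path>` rectangle, stroke `#ff8800` → score (S533, F1508). Machine vertices: (50.2032,45.9593) → (96.9623,45.9593) → (96.9623,30.7047) → (50.2032,30.7047) → (50.2032,45.9593). Closed: final G1 returns to the first vertex.

**Shape 3** — `<circle>` circle, stroke `#ff8800` → score (S533, F1508). Machine vertices: (66.6384,27.2909) → (62.5963,37.0495) → (52.8377,41.0916) → (43.0791,37.0495) → (39.0370,27.2909) → (43.0791,17.5323) → (52.8377,13.4902) → (62.5963,17.5323) → (66.6384,27.2909). Closed: final G1 returns to the first vertex.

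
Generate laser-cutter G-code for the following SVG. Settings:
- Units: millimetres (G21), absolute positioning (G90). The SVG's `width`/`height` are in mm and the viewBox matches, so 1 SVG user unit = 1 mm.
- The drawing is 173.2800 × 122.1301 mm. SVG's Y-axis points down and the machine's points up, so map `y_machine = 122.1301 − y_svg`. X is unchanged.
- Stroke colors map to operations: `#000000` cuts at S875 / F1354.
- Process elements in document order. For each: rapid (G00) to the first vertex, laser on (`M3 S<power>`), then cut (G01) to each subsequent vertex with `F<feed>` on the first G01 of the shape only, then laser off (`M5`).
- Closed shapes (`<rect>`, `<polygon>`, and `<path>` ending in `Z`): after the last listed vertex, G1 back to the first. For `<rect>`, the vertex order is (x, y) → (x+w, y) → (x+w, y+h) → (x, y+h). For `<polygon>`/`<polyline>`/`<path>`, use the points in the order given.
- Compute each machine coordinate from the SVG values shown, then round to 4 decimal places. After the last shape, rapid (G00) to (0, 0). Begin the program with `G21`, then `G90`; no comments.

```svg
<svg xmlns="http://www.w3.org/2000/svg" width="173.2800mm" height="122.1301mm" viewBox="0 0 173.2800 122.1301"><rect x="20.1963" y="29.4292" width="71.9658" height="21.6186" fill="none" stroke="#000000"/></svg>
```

Since the viewBox matches the mm dimensions, user units are millimetres directly. The only transform is the Y-flip y_m = 122.1301 − y_svg.

Shape 1 is a rectangle drawn with `<rect>`. Its stroke #000000 means cut at S875, F1354. After flipping Y the toolpath is (20.1963,92.7009) → (92.1621,92.7009) → (92.1621,71.0823) → (20.1963,71.0823) → (20.1963,92.7009), returning to the start.

G21
G90
G00 X20.1963 Y92.7009
M3 S875
G01 X92.1621 Y92.7009 F1354
G01 X92.1621 Y71.0823
G01 X20.1963 Y71.0823
G01 X20.1963 Y92.7009
M5
G00 X0.0000 Y0.0000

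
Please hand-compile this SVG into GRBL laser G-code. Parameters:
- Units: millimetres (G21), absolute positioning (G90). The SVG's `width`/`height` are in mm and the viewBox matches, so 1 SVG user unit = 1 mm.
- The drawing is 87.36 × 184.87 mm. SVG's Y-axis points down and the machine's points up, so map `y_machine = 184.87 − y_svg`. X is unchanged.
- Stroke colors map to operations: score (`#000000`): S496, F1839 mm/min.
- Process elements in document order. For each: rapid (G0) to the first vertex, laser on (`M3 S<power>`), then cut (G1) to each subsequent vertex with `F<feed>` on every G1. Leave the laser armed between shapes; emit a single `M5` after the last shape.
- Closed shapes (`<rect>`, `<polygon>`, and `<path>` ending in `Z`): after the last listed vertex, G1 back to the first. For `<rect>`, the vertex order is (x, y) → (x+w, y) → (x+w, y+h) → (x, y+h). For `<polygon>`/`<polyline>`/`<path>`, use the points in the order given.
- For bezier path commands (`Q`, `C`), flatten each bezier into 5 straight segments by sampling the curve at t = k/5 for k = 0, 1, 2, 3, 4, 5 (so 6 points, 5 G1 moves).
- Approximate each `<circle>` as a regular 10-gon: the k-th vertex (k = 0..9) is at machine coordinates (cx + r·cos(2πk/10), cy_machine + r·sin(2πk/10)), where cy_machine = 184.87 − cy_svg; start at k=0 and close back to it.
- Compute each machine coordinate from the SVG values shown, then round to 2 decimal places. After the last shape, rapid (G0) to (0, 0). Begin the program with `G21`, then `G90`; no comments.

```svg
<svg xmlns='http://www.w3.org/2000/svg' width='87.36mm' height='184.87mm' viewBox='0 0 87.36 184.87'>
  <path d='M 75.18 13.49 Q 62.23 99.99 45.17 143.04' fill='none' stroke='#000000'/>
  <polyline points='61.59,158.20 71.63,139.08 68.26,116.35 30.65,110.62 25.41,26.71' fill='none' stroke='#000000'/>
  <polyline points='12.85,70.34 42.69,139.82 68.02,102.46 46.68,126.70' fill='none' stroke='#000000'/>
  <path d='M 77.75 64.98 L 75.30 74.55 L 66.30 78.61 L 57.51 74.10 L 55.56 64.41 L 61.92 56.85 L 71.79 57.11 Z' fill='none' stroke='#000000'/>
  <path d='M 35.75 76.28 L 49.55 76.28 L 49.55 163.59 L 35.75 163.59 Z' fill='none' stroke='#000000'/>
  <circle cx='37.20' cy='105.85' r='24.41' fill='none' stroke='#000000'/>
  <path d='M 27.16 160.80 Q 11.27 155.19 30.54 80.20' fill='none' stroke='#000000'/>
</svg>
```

Since the viewBox matches the mm dimensions, user units are millimetres directly. The only transform is the Y-flip y_m = 184.87 − y_svg.

Shape 1 is a quadratic bezier drawn with `<path>`. Its stroke #000000 means score at S496, F1839. After flipping Y the toolpath is (75.18,171.38) → (69.84,138.52) → (64.16,109.13) → (58.16,83.22) → (51.83,60.79) → (45.17,41.83).

Shape 2 is a open polyline drawn with `<polyline>`. Its stroke #000000 means score at S496, F1839. After flipping Y the toolpath is (61.59,26.67) → (71.63,45.79) → (68.26,68.52) → (30.65,74.25) → (25.41,158.16).

Shape 3 is a open polyline drawn with `<polyline>`. Its stroke #000000 means score at S496, F1839. After flipping Y the toolpath is (12.85,114.53) → (42.69,45.05) → (68.02,82.41) → (46.68,58.17).

Shape 4 is a regular polygon drawn with `<path>`. Its stroke #000000 means score at S496, F1839. After flipping Y the toolpath is (77.75,119.89) → (75.30,110.32) → (66.30,106.26) → (57.51,110.77) → (55.56,120.46) → (61.92,128.02) → (71.79,127.76) → (77.75,119.89), returning to the start.

Shape 5 is a rectangle drawn with `<path>`. Its stroke #000000 means score at S496, F1839. After flipping Y the toolpath is (35.75,108.59) → (49.55,108.59) → (49.55,21.28) → (35.75,21.28) → (35.75,108.59), returning to the start.

Shape 6 is a circle drawn with `<circle>`. Its stroke #000000 means score at S496, F1839. After flipping Y the toolpath is (61.61,79.02) → (56.95,93.37) → (44.74,102.24) → (29.66,102.24) → (17.45,93.37) → (12.79,79.02) → (17.45,64.67) → (29.66,55.80) → (44.74,55.80) → (56.95,64.67) → (61.61,79.02), returning to the start.

Shape 7 is a quadratic bezier drawn with `<path>`. Its stroke #000000 means score at S496, F1839. After flipping Y the toolpath is (27.16,24.07) → (22.21,29.09) → (20.07,39.66) → (20.75,55.78) → (24.24,77.45) → (30.54,104.67).

G21
G90
G0 X75.18 Y171.38
M3 S496
G1 X69.84 Y138.52 F1839
G1 X64.16 Y109.13 F1839
G1 X58.16 Y83.22 F1839
G1 X51.83 Y60.79 F1839
G1 X45.17 Y41.83 F1839
G0 X61.59 Y26.67
M3 S496
G1 X71.63 Y45.79 F1839
G1 X68.26 Y68.52 F1839
G1 X30.65 Y74.25 F1839
G1 X25.41 Y158.16 F1839
G0 X12.85 Y114.53
M3 S496
G1 X42.69 Y45.05 F1839
G1 X68.02 Y82.41 F1839
G1 X46.68 Y58.17 F1839
G0 X77.75 Y119.89
M3 S496
G1 X75.30 Y110.32 F1839
G1 X66.30 Y106.26 F1839
G1 X57.51 Y110.77 F1839
G1 X55.56 Y120.46 F1839
G1 X61.92 Y128.02 F1839
G1 X71.79 Y127.76 F1839
G1 X77.75 Y119.89 F1839
G0 X35.75 Y108.59
M3 S496
G1 X49.55 Y108.59 F1839
G1 X49.55 Y21.28 F1839
G1 X35.75 Y21.28 F1839
G1 X35.75 Y108.59 F1839
G0 X61.61 Y79.02
M3 S496
G1 X56.95 Y93.37 F1839
G1 X44.74 Y102.24 F1839
G1 X29.66 Y102.24 F1839
G1 X17.45 Y93.37 F1839
G1 X12.79 Y79.02 F1839
G1 X17.45 Y64.67 F1839
G1 X29.66 Y55.80 F1839
G1 X44.74 Y55.80 F1839
G1 X56.95 Y64.67 F1839
G1 X61.61 Y79.02 F1839
G0 X27.16 Y24.07
M3 S496
G1 X22.21 Y29.09 F1839
G1 X20.07 Y39.66 F1839
G1 X20.75 Y55.78 F1839
G1 X24.24 Y77.45 F1839
G1 X30.54 Y104.67 F1839
M5
G0 X0.00 Y0.00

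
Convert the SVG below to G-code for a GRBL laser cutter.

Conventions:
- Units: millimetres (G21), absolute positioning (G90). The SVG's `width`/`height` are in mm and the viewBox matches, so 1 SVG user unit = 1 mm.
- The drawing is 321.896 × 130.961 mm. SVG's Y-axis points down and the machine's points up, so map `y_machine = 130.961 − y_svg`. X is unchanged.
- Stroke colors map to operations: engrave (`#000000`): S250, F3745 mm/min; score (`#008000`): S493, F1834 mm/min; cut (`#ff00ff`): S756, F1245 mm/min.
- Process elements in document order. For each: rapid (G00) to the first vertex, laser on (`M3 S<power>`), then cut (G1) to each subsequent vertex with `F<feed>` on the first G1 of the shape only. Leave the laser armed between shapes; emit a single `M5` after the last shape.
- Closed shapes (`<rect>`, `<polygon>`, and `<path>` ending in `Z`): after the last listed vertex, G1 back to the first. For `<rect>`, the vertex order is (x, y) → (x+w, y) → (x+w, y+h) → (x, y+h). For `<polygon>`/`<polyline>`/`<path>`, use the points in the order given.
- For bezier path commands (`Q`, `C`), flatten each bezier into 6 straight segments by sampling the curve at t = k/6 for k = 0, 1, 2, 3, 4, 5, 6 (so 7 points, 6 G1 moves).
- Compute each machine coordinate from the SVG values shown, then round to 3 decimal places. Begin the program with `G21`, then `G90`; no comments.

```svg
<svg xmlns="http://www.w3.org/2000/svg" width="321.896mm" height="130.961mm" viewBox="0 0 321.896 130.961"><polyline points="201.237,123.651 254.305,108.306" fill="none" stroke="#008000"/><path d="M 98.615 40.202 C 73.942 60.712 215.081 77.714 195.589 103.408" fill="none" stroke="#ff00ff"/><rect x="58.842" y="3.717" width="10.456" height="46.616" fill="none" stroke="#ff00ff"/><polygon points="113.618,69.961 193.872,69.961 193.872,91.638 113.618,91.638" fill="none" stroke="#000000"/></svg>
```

G21
G90
G00 X201.237 Y7.310
M3 S493
G1 X254.305 Y22.655 F1834
G00 X98.615 Y90.759
M3 S756
G1 X98.585 Y80.740 F1245
G1 X117.122 Y70.966
G1 X145.159 Y61.100
G1 X173.628 Y50.802
G1 X193.460 Y39.732
G1 X195.589 Y27.553
G00 X58.842 Y127.244
M3 S756
G1 X69.298 Y127.244 F1245
G1 X69.298 Y80.628
G1 X58.842 Y80.628
G1 X58.842 Y127.244
G00 X113.618 Y61.000
M3 S250
G1 X193.872 Y61.000 F3745
G1 X193.872 Y39.323
G1 X113.618 Y39.323
G1 X113.618 Y61.000
M5

Since the viewBox matches the mm dimensions, user units are millimetres directly. The only transform is the Y-flip y_m = 130.961 − y_svg.

Shape 1 is a line segment drawn with `<polyline>`. Its stroke #008000 means score at S493, F1834. After flipping Y the toolpath is (201.237,7.310) → (254.305,22.655).

Shape 2 is a cubic bezier drawn with `<path>`. Its stroke #ff00ff means cut at S756, F1245. After flipping Y the toolpath is (98.615,90.759) → (98.585,80.740) → (117.122,70.966) → (145.159,61.100) → (173.628,50.802) → (193.460,39.732) → (195.589,27.553).

Shape 3 is a rectangle drawn with `<rect>`. Its stroke #ff00ff means cut at S756, F1245. After flipping Y the toolpath is (58.842,127.244) → (69.298,127.244) → (69.298,80.628) → (58.842,80.628) → (58.842,127.244), returning to the start.

Shape 4 is a rectangle drawn with `<polygon>`. Its stroke #000000 means engrave at S250, F3745. After flipping Y the toolpath is (113.618,61.000) → (193.872,61.000) → (193.872,39.323) → (113.618,39.323) → (113.618,61.000), returning to the start.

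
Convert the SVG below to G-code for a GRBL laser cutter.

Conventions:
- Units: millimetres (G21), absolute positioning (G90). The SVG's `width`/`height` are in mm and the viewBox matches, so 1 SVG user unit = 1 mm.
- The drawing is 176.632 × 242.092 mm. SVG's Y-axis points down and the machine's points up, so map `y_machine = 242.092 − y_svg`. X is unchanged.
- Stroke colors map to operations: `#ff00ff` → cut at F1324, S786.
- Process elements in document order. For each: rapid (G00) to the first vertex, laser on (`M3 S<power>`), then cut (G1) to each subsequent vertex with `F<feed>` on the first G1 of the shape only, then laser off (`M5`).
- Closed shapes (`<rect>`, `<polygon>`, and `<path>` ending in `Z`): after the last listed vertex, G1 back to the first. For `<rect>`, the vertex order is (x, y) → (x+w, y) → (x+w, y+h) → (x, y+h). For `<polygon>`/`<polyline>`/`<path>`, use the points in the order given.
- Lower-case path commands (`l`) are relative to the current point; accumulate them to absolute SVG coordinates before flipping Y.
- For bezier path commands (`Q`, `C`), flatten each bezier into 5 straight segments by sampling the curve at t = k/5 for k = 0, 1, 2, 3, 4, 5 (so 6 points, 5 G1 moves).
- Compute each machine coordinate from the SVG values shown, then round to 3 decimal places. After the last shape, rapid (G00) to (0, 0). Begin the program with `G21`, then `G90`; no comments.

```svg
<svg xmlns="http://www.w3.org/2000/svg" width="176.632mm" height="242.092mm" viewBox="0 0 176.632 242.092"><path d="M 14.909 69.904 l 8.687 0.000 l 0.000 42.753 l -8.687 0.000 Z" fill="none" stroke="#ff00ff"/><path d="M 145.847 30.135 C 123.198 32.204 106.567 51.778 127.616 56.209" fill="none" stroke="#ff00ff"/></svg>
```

G21
G90
G00 X14.909 Y172.188
M3 S786
G1 X23.596 Y172.188 F1324
G1 X23.596 Y129.435
G1 X14.909 Y129.435
G1 X14.909 Y172.188
M5
G00 X145.847 Y211.957
M3 S786
G1 X133.233 Y208.876 F1324
G1 X123.583 Y203.161
G1 X118.417 Y196.379
G1 X119.255 Y190.098
G1 X127.616 Y185.883
M5
G00 X0.000 Y0.000

Since the viewBox matches the mm dimensions, user units are millimetres directly. The only transform is the Y-flip y_m = 242.092 − y_svg.

Shape 1 is a rectangle drawn with `<path>`. Its stroke #ff00ff means cut at S786, F1324. After flipping Y the toolpath is (14.909,172.188) → (23.596,172.188) → (23.596,129.435) → (14.909,129.435) → (14.909,172.188), returning to the start.

Shape 2 is a cubic bezier drawn with `<path>`. Its stroke #ff00ff means cut at S786, F1324. After flipping Y the toolpath is (145.847,211.957) → (133.233,208.876) → (123.583,203.161) → (118.417,196.379) → (119.255,190.098) → (127.616,185.883).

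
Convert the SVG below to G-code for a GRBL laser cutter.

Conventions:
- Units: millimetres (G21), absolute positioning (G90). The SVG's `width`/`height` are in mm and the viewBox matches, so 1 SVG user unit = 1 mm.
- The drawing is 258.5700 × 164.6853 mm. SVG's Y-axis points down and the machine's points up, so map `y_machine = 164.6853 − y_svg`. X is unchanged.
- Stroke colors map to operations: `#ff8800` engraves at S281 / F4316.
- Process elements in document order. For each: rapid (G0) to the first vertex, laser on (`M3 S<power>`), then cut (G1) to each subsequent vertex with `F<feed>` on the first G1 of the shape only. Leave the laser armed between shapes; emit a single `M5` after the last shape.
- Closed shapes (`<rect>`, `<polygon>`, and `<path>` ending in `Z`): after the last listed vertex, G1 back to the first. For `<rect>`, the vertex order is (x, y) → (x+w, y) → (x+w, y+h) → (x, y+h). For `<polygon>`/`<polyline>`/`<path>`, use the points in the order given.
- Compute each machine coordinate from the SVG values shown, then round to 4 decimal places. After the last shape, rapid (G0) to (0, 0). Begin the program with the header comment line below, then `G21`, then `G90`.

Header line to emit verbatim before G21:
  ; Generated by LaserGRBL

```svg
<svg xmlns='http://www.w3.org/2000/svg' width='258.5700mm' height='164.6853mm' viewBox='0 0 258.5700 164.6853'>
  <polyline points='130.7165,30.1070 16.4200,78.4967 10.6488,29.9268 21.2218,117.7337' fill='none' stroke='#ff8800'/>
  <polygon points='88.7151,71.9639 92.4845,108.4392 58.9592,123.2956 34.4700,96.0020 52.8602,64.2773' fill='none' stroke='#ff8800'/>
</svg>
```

; Generated by LaserGRBL
G21
G90
G0 X130.7165 Y134.5783
M3 S281
G1 X16.4200 Y86.1886 F4316
G1 X10.6488 Y134.7585
G1 X21.2218 Y46.9516
G0 X88.7151 Y92.7214
M3 S281
G1 X92.4845 Y56.2461 F4316
G1 X58.9592 Y41.3897
G1 X34.4700 Y68.6833
G1 X52.8602 Y100.4080
G1 X88.7151 Y92.7214
M5
G0 X0.0000 Y0.0000

1 u = 1 mm; y_m = 164.6853 − y.

[1] `<polyline>` open polyline, #ff8800→engrave S281 F4316: (130.7165,134.5783) → (16.4200,86.1886) → (10.6488,134.7585) → (21.2218,46.9516)

[2] `<polygon>` regular polygon, #ff8800→engrave S281 F4316: (88.7151,92.7214) → (92.4845,56.2461) → (58.9592,41.3897) → (34.4700,68.6833) → (52.8602,100.4080) → (88.7151,92.7214) (closed)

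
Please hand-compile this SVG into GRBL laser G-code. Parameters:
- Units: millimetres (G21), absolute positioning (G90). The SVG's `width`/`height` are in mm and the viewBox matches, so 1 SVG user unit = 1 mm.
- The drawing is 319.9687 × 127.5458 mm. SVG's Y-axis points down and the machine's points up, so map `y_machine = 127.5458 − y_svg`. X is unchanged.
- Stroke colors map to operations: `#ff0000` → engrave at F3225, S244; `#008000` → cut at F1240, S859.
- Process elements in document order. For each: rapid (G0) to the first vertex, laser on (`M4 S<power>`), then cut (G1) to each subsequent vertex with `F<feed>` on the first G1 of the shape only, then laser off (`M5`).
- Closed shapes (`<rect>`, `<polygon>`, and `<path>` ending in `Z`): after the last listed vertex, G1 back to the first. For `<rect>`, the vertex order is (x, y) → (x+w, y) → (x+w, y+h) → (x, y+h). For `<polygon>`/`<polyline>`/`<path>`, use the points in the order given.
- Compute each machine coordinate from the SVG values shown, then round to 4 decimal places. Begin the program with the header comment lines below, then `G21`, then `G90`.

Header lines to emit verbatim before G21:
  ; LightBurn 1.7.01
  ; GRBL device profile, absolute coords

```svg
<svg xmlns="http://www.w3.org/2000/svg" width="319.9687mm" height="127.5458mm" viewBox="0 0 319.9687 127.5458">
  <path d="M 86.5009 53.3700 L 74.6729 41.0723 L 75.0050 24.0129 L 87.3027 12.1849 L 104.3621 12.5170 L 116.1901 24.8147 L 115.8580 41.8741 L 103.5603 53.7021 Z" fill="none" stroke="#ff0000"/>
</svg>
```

; LightBurn 1.7.01
; GRBL device profile, absolute coords
G21
G90
G0 X86.5009 Y74.1758
M4 S244
G1 X74.6729 Y86.4735 F3225
G1 X75.0050 Y103.5329
G1 X87.3027 Y115.3609
G1 X104.3621 Y115.0288
G1 X116.1901 Y102.7311
G1 X115.8580 Y85.6717
G1 X103.5603 Y73.8437
G1 X86.5009 Y74.1758
M5

1 u = 1 mm; y_m = 127.5458 − y.

[1] `<path>` regular polygon, #ff0000→engrave S244 F3225: (86.5009,74.1758) → (74.6729,86.4735) → (75.0050,103.5329) → (87.3027,115.3609) → (104.3621,115.0288) → (116.1901,102.7311) → (115.8580,85.6717) → (103.5603,73.8437) → (86.5009,74.1758) (closed)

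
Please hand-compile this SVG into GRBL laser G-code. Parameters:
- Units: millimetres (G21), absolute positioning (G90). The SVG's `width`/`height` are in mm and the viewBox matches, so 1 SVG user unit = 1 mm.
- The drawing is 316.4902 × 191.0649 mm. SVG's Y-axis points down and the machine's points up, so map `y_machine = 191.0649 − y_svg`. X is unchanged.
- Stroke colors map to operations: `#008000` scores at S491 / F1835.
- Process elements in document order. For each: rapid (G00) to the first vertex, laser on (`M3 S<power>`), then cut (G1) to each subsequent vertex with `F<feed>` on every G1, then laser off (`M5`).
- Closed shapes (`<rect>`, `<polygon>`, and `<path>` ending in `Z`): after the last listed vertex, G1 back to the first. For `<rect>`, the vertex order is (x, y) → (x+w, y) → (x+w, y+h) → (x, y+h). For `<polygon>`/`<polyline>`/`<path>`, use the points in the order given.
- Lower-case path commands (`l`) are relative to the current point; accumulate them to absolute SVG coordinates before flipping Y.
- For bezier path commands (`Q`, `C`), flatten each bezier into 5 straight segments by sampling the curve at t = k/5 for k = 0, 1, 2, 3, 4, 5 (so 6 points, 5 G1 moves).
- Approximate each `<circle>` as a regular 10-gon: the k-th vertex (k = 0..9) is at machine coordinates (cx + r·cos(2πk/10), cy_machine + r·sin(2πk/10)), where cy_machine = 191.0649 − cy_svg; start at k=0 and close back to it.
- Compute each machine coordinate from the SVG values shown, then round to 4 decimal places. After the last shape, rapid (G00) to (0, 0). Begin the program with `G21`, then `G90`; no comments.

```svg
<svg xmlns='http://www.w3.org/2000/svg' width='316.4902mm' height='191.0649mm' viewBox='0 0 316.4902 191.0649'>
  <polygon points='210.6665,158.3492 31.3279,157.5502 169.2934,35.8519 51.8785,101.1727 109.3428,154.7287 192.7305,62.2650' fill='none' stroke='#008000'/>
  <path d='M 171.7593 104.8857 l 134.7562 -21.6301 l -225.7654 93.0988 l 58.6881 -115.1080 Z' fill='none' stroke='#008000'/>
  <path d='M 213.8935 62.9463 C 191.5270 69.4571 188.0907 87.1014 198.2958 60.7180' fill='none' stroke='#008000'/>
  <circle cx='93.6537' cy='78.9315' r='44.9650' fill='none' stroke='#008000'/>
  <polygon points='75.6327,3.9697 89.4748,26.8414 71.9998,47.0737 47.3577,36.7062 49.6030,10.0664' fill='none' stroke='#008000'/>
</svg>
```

G21
G90
G00 X210.6665 Y32.7157
M3 S491
G1 X31.3279 Y33.5147 F1835
G1 X169.2934 Y155.2130 F1835
G1 X51.8785 Y89.8922 F1835
G1 X109.3428 Y36.3362 F1835
G1 X192.7305 Y128.7999 F1835
G1 X210.6665 Y32.7157 F1835
M5
G00 X171.7593 Y86.1792
M3 S491
G1 X306.5155 Y107.8093 F1835
G1 X80.7501 Y14.7105 F1835
G1 X139.4382 Y129.8185 F1835
G1 X171.7593 Y86.1792 F1835
M5
G00 X213.8935 Y128.1186
M3 S491
G1 X202.7029 Y123.3174 F1835
G1 X195.8017 Y118.4919 F1835
G1 X192.9360 Y116.2898 F1835
G1 X193.8520 Y119.3589 F1835
G1 X198.2958 Y130.3469 F1835
M5
G00 X138.6187 Y112.1334
M3 S491
G1 X130.0311 Y138.5632 F1835
G1 X107.5486 Y154.8977 F1835
G1 X79.7588 Y154.8977 F1835
G1 X57.2763 Y138.5632 F1835
G1 X48.6887 Y112.1334 F1835
G1 X57.2763 Y85.7036 F1835
G1 X79.7588 Y69.3691 F1835
G1 X107.5486 Y69.3691 F1835
G1 X130.0311 Y85.7036 F1835
G1 X138.6187 Y112.1334 F1835
M5
G00 X75.6327 Y187.0952
M3 S491
G1 X89.4748 Y164.2235 F1835
G1 X71.9998 Y143.9912 F1835
G1 X47.3577 Y154.3587 F1835
G1 X49.6030 Y180.9985 F1835
G1 X75.6327 Y187.0952 F1835
M5
G00 X0.0000 Y0.0000

1 u = 1 mm; y_m = 191.0649 − y.

[1] `<polygon>` closed polygon, #008000→score S491 F1835: (210.6665,32.7157) → (31.3279,33.5147) → (169.2934,155.2130) → (51.8785,89.8922) → (109.3428,36.3362) → (192.7305,128.7999) → (210.6665,32.7157) (closed)

[2] `<path>` closed polygon, #008000→score S491 F1835: (171.7593,86.1792) → (306.5155,107.8093) → (80.7501,14.7105) → (139.4382,129.8185) → (171.7593,86.1792) (closed)

[3] `<path>` cubic bezier, #008000→score S491 F1835: (213.8935,128.1186) → (202.7029,123.3174) → (195.8017,118.4919) → (192.9360,116.2898) → (193.8520,119.3589) → (198.2958,130.3469)

[4] `<circle>` circle, #008000→score S491 F1835: (138.6187,112.1334) → (130.0311,138.5632) → (107.5486,154.8977) → (79.7588,154.8977) → (57.2763,138.5632) → (48.6887,112.1334) → (57.2763,85.7036) → (79.7588,69.3691) → (107.5486,69.3691) → (130.0311,85.7036) → (138.6187,112.1334) (closed)

[5] `<polygon>` regular polygon, #008000→score S491 F1835: (75.6327,187.0952) → (89.4748,164.2235) → (71.9998,143.9912) → (47.3577,154.3587) → (49.6030,180.9985) → (75.6327,187.0952) (closed)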